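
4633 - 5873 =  - 1240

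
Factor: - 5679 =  - 3^2*631^1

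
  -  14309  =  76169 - 90478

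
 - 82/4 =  - 21 + 1/2 = - 20.50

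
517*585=302445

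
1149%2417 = 1149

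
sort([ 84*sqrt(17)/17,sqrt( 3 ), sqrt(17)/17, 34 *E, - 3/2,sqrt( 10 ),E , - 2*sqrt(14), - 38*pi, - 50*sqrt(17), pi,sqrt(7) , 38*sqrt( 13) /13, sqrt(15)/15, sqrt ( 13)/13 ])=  [ - 50 *sqrt(17), - 38*pi, - 2*sqrt( 14), - 3/2,sqrt (17)/17,  sqrt( 15)/15, sqrt( 13)/13 , sqrt( 3),sqrt( 7),E,pi , sqrt( 10), 38* sqrt(13)/13, 84*sqrt (17) /17, 34 * E ]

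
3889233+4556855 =8446088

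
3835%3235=600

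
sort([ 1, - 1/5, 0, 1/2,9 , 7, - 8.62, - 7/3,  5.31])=[ - 8.62, - 7/3, - 1/5, 0 , 1/2, 1 , 5.31, 7, 9]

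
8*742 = 5936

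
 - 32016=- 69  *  464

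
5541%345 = 21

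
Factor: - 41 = -41^1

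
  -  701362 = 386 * ( - 1817 )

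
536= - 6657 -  - 7193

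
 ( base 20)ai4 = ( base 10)4364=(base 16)110C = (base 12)2638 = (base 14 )183A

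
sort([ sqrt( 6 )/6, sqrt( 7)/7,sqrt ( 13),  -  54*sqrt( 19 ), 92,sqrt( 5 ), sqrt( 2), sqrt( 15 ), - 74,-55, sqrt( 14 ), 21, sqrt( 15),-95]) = [-54 * sqrt (19 ), - 95,-74,-55, sqrt( 7)/7,sqrt(6)/6,sqrt(2),sqrt( 5), sqrt(13) , sqrt( 14), sqrt( 15 ),sqrt ( 15) , 21,92]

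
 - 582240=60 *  ( - 9704)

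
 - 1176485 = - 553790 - 622695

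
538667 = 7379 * 73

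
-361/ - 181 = 361/181  =  1.99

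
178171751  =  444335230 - 266163479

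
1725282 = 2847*606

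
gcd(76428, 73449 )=9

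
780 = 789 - 9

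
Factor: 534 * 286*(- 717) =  - 2^2*3^2*11^1*13^1*89^1*239^1 = - 109503108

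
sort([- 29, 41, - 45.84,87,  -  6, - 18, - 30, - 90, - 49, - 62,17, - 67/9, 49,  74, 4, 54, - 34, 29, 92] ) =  [ - 90, - 62, - 49,-45.84,  -  34,-30, -29, - 18, - 67/9, - 6,4,17,29,41, 49,54,74,87, 92 ] 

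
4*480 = 1920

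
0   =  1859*0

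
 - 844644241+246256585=  -  598387656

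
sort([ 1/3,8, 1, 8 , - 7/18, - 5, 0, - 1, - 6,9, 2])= [ - 6,  -  5, - 1, - 7/18, 0, 1/3, 1,  2,8,8, 9]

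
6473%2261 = 1951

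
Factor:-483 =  - 3^1*7^1*23^1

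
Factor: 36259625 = 5^3*107^1*2711^1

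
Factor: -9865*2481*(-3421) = 83729197365 = 3^1*5^1*11^1*311^1*827^1*1973^1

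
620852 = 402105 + 218747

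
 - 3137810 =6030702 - 9168512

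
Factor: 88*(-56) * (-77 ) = 2^6*7^2*11^2 = 379456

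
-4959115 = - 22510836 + 17551721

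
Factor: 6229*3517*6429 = 3^1*2143^1 * 3517^1*6229^1 = 140842629597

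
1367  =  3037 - 1670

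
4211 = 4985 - 774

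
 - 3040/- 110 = 304/11 = 27.64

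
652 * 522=340344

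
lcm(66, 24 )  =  264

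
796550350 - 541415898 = 255134452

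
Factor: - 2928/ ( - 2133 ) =976/711=2^4*3^ ( - 2)*61^1 *79^ (-1)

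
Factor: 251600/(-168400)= - 17^1*37^1*421^ ( - 1) = - 629/421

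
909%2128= 909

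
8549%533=21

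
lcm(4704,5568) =272832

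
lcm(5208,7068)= 98952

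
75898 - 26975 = 48923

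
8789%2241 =2066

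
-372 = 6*(- 62)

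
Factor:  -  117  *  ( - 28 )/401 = 3276/401 = 2^2 * 3^2 * 7^1*13^1*401^ ( - 1) 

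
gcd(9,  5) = 1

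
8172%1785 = 1032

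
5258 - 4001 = 1257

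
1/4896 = 1/4896 = 0.00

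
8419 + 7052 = 15471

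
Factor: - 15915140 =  - 2^2*5^1*47^1*16931^1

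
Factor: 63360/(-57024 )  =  -10/9 = -  2^1*3^(-2 ) * 5^1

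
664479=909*731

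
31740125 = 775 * 40955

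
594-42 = 552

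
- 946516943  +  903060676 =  - 43456267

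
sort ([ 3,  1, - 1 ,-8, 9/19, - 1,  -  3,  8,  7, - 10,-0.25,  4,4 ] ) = [-10,-8,-3 , - 1, - 1, - 0.25,9/19, 1, 3 , 4,4, 7, 8 ] 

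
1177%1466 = 1177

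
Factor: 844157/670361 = 17^( - 1 )*47^( - 1)*839^( - 1 )*844157^1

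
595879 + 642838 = 1238717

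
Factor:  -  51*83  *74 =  - 2^1 * 3^1*17^1* 37^1*83^1 = -  313242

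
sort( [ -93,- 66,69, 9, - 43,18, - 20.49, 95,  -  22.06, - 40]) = [ - 93, - 66,  -  43, - 40, - 22.06, - 20.49,9, 18,69, 95]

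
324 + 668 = 992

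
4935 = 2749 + 2186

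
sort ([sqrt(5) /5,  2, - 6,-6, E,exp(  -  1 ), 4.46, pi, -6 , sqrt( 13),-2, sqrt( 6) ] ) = [ - 6, - 6,-6, - 2,  exp(- 1), sqrt(5)/5,2 , sqrt(6),E,  pi,sqrt( 13), 4.46 ]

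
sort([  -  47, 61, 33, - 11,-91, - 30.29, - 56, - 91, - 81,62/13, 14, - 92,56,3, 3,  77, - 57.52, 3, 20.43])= [ - 92, - 91, - 91, - 81, - 57.52, - 56 , - 47, -30.29, - 11, 3, 3,3, 62/13,14, 20.43,33, 56 , 61, 77 ] 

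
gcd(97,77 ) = 1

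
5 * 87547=437735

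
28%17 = 11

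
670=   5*134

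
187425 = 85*2205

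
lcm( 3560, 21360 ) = 21360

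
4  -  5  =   - 1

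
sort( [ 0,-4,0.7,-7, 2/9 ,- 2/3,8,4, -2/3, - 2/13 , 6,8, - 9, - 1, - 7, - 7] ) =[ - 9,- 7,-7,-7, -4, - 1, - 2/3, - 2/3, - 2/13, 0 , 2/9,0.7, 4, 6,8, 8]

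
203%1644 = 203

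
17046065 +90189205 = 107235270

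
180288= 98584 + 81704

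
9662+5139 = 14801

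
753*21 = 15813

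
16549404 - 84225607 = - 67676203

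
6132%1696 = 1044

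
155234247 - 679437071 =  - 524202824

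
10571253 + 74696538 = 85267791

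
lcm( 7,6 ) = 42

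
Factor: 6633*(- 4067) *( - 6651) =3^4 * 7^2*11^1 * 67^1 * 83^1*739^1 = 179420109561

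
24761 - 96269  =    -  71508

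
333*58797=19579401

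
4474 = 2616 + 1858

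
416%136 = 8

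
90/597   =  30/199=0.15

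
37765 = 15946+21819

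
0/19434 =0 = 0.00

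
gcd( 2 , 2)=2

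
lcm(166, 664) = 664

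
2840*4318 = 12263120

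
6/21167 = 6/21167 = 0.00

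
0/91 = 0 = 0.00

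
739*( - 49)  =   - 36211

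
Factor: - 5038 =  - 2^1*11^1*229^1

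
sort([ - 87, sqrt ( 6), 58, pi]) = [ - 87,sqrt ( 6 ),pi,58] 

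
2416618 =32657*74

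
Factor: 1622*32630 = 2^2*5^1*13^1 * 251^1*811^1 = 52925860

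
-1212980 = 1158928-2371908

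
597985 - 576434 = 21551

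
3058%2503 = 555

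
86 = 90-4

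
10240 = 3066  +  7174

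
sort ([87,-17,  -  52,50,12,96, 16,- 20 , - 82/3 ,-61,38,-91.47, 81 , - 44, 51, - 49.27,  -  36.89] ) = [ - 91.47,-61, - 52,  -  49.27, - 44,-36.89,-82/3, - 20, - 17, 12, 16, 38 , 50, 51, 81,87, 96 ] 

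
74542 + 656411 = 730953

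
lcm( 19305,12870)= 38610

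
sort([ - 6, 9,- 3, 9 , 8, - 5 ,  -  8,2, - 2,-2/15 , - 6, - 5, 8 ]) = [-8  , -6, - 6, - 5, - 5, - 3, - 2, - 2/15 , 2,8 , 8,9,9]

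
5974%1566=1276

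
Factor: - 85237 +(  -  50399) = -2^2*  3^1*89^1*127^1 = -135636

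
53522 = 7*7646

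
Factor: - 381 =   -  3^1*127^1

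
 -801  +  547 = - 254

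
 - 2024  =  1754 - 3778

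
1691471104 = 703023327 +988447777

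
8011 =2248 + 5763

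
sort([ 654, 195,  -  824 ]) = [-824, 195,654]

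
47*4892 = 229924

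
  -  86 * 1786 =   -  153596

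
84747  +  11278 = 96025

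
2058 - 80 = 1978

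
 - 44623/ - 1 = 44623/1=44623.00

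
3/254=3/254 = 0.01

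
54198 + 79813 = 134011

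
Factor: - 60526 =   -  2^1*53^1*571^1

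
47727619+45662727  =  93390346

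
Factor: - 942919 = -727^1 * 1297^1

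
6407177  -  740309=5666868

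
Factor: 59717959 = 7^1*23^1*370919^1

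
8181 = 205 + 7976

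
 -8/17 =  -  8/17 = - 0.47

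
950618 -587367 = 363251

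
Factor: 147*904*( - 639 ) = -84915432 = -  2^3 * 3^3*7^2*71^1*113^1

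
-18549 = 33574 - 52123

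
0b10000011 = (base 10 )131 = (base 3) 11212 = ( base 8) 203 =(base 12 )AB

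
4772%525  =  47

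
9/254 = 9/254= 0.04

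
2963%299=272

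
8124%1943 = 352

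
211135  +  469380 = 680515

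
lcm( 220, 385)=1540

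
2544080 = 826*3080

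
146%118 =28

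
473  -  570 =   -  97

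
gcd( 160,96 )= 32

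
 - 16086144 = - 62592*257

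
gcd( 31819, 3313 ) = 1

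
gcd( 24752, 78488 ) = 8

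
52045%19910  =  12225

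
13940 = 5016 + 8924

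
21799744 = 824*26456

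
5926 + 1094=7020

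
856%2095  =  856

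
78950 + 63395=142345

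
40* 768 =30720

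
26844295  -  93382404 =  - 66538109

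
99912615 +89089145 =189001760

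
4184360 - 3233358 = 951002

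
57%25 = 7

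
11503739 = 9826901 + 1676838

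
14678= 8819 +5859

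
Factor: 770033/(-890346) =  - 2^ ( - 1)*3^(-1)*11^1*179^(-1)*829^( - 1) *70003^1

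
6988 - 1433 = 5555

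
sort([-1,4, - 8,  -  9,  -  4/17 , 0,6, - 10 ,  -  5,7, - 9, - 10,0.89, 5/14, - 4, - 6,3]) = [ - 10, - 10, - 9,-9, - 8, - 6, - 5,-4, - 1, - 4/17, 0,5/14, 0.89, 3,4,6,7]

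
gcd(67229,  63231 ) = 1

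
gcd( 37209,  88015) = 1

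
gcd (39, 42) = 3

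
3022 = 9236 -6214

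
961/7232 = 961/7232 = 0.13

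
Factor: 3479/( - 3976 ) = -7/8 = - 2^( - 3)*7^1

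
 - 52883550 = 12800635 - 65684185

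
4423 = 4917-494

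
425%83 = 10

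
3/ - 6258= - 1/2086  =  -0.00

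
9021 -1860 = 7161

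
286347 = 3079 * 93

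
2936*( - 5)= -14680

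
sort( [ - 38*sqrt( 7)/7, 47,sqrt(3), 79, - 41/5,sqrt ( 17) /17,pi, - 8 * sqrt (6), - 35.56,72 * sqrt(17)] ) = [ -35.56,-8*sqrt( 6), - 38 * sqrt( 7 ) /7, - 41/5, sqrt( 17)/17 , sqrt(3 ),  pi, 47,79,72 * sqrt(17)] 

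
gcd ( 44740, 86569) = 1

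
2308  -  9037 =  - 6729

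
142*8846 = 1256132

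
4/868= 1/217 = 0.00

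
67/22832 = 67/22832 = 0.00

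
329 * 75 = 24675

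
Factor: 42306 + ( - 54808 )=  -  2^1*7^1*19^1*47^1 =-12502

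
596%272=52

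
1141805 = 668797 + 473008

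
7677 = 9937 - 2260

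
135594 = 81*1674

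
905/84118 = 905/84118 = 0.01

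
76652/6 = 38326/3 = 12775.33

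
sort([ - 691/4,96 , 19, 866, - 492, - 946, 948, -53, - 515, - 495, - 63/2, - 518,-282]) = [ - 946, -518, - 515, - 495, - 492  ,- 282,-691/4,-53,  -  63/2,  19, 96, 866, 948]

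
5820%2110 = 1600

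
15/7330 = 3/1466= 0.00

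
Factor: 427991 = 427991^1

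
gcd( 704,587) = 1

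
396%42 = 18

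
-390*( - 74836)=29186040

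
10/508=5/254 = 0.02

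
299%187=112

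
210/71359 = 210/71359 =0.00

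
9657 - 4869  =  4788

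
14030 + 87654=101684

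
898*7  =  6286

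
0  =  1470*0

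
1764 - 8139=-6375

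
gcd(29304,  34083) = 9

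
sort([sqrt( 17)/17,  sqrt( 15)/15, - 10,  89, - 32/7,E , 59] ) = [ - 10, - 32/7, sqrt(17)/17,sqrt( 15)/15, E, 59,89 ] 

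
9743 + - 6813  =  2930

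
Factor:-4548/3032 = - 2^( - 1 )*  3^1= - 3/2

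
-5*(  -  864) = 4320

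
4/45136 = 1/11284 = 0.00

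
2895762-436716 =2459046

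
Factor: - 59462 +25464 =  - 33998 = - 2^1*89^1*191^1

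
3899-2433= 1466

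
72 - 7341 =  - 7269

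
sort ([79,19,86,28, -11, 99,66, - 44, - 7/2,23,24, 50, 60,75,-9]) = [ - 44, - 11,  -  9, - 7/2, 19,23,  24,28,50,60, 66,75,79, 86,99]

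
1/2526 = 1/2526 = 0.00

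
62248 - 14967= 47281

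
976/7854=488/3927 = 0.12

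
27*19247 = 519669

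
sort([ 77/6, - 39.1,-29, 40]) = [ - 39.1, - 29, 77/6,40] 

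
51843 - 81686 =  - 29843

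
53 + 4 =57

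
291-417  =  -126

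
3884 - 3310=574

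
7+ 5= 12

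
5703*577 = 3290631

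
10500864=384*27346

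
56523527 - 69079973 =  - 12556446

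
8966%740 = 86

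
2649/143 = 18 + 75/143   =  18.52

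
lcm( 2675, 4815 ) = 24075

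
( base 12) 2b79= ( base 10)5133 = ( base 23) 9G4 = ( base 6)35433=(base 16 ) 140d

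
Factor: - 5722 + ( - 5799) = - 41^1*281^1=-11521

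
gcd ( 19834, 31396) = 94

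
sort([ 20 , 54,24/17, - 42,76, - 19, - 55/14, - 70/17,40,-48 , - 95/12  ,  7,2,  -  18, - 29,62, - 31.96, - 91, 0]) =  [-91,  -  48, - 42, -31.96, - 29, -19, - 18 ,-95/12, - 70/17, - 55/14,  0,24/17, 2, 7,20 , 40,54,62, 76 ] 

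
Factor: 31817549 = 43^1*739943^1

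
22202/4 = 11101/2= 5550.50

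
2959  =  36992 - 34033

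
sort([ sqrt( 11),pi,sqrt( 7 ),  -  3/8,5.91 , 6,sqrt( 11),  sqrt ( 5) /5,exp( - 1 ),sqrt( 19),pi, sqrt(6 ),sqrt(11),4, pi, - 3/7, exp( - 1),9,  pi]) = [ - 3/7, - 3/8, exp( - 1) , exp( - 1),sqrt( 5)/5,sqrt( 6) , sqrt ( 7), pi,pi,pi,pi, sqrt(11 ),sqrt (11),sqrt( 11 ),4, sqrt( 19),5.91, 6, 9]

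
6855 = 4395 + 2460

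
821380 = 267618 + 553762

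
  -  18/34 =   -  1  +  8/17 = - 0.53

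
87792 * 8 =702336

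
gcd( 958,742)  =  2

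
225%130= 95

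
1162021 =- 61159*( - 19 )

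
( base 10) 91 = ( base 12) 77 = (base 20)4B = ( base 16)5b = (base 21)47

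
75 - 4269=  -  4194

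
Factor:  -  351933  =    -  3^1*73^1*1607^1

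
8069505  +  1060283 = 9129788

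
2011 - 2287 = - 276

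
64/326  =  32/163 = 0.20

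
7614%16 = 14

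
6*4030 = 24180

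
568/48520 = 71/6065 = 0.01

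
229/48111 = 229/48111 = 0.00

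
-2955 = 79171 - 82126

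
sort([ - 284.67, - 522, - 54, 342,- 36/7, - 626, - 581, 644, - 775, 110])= [ - 775, - 626, - 581,  -  522, - 284.67, - 54, - 36/7, 110, 342,644]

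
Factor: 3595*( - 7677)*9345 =-3^3*5^2 * 7^1 * 89^1*719^1*853^1  =  -257910926175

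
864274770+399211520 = 1263486290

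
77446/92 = 38723/46  =  841.80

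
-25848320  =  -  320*80776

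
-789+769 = - 20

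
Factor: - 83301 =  - 3^1*27767^1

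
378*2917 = 1102626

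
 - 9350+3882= - 5468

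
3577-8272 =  - 4695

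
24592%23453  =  1139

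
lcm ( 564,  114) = 10716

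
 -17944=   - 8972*2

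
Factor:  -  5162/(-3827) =2^1 * 29^1*43^( - 1)  =  58/43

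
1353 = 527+826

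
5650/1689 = 3 + 583/1689 = 3.35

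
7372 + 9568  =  16940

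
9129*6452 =58900308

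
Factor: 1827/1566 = 7/6 = 2^( - 1 )*3^( - 1 )*7^1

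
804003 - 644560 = 159443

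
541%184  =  173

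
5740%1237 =792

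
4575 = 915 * 5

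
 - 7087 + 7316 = 229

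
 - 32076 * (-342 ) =10969992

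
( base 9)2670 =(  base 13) BB5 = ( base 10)2007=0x7d7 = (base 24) 3bf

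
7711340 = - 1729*( -4460) 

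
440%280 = 160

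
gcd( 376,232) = 8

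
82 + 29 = 111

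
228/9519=4/167 = 0.02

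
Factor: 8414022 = 2^1*3^1*37^1*151^1 * 251^1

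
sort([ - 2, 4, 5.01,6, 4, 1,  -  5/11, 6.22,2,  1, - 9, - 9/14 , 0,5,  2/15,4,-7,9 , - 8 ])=[  -  9 , -8 , - 7,-2, -9/14, - 5/11, 0, 2/15, 1,  1, 2, 4, 4,4,  5, 5.01, 6, 6.22,9 ] 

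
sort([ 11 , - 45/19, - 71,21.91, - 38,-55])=[ - 71,-55 ,-38, -45/19,11,21.91 ]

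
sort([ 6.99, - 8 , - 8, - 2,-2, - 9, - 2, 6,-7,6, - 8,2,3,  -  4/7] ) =[-9,-8, - 8,  -  8, - 7, - 2, - 2,-2,  -  4/7, 2, 3,6,6, 6.99 ]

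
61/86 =61/86 = 0.71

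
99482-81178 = 18304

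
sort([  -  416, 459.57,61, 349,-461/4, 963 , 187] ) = [ - 416,-461/4, 61, 187,349, 459.57,963] 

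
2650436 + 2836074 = 5486510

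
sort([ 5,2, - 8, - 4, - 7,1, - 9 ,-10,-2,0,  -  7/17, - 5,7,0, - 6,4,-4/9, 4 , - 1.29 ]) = [ - 10, - 9,-8 ,-7,-6, - 5, - 4, - 2,  -  1.29, - 4/9, - 7/17,0, 0, 1,  2,4,4 , 5,7 ]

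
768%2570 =768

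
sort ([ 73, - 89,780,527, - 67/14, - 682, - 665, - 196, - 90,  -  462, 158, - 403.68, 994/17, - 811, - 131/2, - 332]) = [ - 811,- 682 , - 665,-462  ,  -  403.68, - 332, - 196,-90,-89 , - 131/2, - 67/14,  994/17, 73,  158,527,  780] 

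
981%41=38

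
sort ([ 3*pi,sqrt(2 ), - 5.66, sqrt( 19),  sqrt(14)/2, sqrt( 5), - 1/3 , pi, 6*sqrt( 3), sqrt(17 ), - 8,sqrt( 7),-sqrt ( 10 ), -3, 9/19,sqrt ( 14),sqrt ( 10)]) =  [ - 8, - 5.66, - sqrt(10), -3, - 1/3,9/19,sqrt(2) , sqrt( 14)/2,sqrt( 5 ),sqrt( 7), pi,  sqrt( 10) , sqrt( 14),sqrt( 17),sqrt(19), 3 * pi,6*sqrt( 3)]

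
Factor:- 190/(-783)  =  2^1*3^(-3)*5^1*19^1* 29^ (- 1)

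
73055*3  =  219165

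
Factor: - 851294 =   -  2^1*499^1*853^1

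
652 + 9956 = 10608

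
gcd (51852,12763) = 1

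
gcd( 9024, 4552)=8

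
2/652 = 1/326 = 0.00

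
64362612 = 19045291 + 45317321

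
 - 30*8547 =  - 256410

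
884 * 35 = 30940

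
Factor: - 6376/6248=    - 797/781 = - 11^(- 1 )*71^( - 1)*797^1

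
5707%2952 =2755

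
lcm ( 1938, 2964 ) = 50388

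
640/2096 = 40/131 = 0.31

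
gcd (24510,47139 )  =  57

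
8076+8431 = 16507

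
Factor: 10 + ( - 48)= - 38 = -2^1*19^1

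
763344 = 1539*496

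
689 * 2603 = 1793467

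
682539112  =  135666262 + 546872850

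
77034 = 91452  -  14418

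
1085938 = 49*22162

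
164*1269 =208116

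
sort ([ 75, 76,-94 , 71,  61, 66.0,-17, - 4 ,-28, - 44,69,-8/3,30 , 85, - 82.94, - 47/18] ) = [ - 94,-82.94, - 44, - 28 ,-17, - 4,- 8/3, - 47/18 , 30,61,66.0 , 69, 71,75, 76, 85] 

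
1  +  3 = 4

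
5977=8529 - 2552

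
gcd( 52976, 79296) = 112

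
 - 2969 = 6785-9754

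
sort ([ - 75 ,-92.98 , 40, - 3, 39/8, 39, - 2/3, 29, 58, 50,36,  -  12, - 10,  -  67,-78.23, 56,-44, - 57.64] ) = [  -  92.98,  -  78.23,-75,  -  67,-57.64, - 44, - 12, - 10, -3, -2/3,39/8, 29, 36, 39, 40, 50, 56, 58]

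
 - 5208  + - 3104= - 8312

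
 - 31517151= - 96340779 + 64823628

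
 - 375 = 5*( - 75)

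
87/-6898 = - 1 + 6811/6898= -0.01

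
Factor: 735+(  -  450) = 285 = 3^1 *5^1*19^1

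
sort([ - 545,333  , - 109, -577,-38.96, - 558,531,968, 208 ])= [- 577, - 558,  -  545, - 109,  -  38.96, 208, 333, 531,968 ]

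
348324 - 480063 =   -  131739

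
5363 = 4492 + 871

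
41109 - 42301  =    -  1192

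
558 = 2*279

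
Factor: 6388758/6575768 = 3194379/3287884 = 2^( - 2 ) * 3^2 * 29^1*12239^1*821971^ ( - 1) 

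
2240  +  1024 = 3264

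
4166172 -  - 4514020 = 8680192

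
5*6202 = 31010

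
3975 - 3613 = 362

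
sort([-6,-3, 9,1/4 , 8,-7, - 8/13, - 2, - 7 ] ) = [ - 7,  -  7, -6,- 3, - 2, - 8/13, 1/4,8 , 9 ] 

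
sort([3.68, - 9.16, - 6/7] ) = [  -  9.16, - 6/7,3.68]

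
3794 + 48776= 52570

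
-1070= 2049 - 3119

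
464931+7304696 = 7769627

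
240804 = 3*80268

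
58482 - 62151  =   -3669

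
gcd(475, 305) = 5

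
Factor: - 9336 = -2^3*3^1*389^1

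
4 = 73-69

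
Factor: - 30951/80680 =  - 2^ ( - 3)*3^2*5^(-1)*19^1*181^1*2017^(  -  1)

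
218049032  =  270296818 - 52247786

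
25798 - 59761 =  - 33963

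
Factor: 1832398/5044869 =2^1*3^( - 3)*17^( - 1)*19^1*29^( - 1)*379^(  -  1 )*48221^1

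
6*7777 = 46662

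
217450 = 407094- 189644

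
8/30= 4/15 =0.27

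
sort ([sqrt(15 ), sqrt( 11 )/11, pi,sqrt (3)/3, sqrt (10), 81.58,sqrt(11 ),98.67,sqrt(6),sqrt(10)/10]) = [ sqrt( 11) /11,  sqrt( 10) /10,  sqrt( 3)/3 , sqrt( 6), pi, sqrt(10 ), sqrt( 11 ), sqrt( 15), 81.58, 98.67 ]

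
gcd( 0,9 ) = 9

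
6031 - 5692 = 339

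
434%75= 59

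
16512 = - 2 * ( - 8256 )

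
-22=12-34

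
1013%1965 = 1013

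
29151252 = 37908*769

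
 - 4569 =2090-6659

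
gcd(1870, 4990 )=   10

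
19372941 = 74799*259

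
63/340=63/340 =0.19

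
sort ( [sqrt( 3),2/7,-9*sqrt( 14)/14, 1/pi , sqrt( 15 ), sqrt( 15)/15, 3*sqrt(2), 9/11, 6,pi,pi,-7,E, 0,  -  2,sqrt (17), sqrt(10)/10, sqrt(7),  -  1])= [ - 7, - 9*sqrt (14)/14, - 2,  -  1, 0,sqrt ( 15) /15, 2/7, sqrt(10)/10,1/pi, 9/11,  sqrt ( 3 ), sqrt(7 ), E, pi,pi,sqrt( 15 ), sqrt( 17), 3*sqrt (2), 6 ] 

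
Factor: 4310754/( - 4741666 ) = - 2155377/2370833 = -3^1*7^1*197^1*521^1*2370833^ ( -1 )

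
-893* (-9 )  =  8037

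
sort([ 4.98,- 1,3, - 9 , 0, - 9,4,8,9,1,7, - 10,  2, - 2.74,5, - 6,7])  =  [-10, - 9, - 9, - 6, - 2.74,-1, 0, 1, 2,3, 4,4.98, 5, 7 , 7,8,9]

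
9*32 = 288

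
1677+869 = 2546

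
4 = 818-814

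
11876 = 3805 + 8071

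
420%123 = 51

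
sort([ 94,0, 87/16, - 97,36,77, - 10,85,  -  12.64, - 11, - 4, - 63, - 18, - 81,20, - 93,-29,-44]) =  [-97, - 93, - 81, - 63, - 44,- 29, -18, - 12.64, - 11, - 10, - 4, 0,87/16,  20,36,77,85,94]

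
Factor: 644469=3^1*7^1*30689^1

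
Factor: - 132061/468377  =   - 7^( - 1)*13^( - 1 )*41^1 * 3221^1  *5147^( - 1)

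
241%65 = 46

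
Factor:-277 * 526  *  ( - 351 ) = 2^1*3^3*13^1*263^1*277^1 =51141402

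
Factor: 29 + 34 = 3^2*7^1 = 63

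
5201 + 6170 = 11371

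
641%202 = 35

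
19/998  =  19/998 = 0.02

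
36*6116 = 220176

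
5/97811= 5/97811 = 0.00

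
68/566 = 34/283 = 0.12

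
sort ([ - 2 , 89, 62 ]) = [ - 2,62, 89 ] 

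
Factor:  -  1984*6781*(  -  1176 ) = 2^9* 3^1*7^2 * 31^1 * 6781^1 = 15821320704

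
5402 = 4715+687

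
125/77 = 125/77 = 1.62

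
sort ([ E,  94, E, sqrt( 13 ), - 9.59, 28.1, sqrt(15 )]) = [ - 9.59 , E,  E,sqrt ( 13 ), sqrt(15 ), 28.1, 94]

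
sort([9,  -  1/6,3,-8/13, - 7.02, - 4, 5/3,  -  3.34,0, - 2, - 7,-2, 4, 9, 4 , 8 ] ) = [ - 7.02, - 7, - 4, - 3.34, - 2, - 2, - 8/13, - 1/6, 0, 5/3, 3,  4,4, 8,  9,9]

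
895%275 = 70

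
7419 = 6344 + 1075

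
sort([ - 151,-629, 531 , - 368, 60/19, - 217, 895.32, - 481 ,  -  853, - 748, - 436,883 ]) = [ -853,  -  748,  -  629,  -  481,  -  436, - 368,- 217, - 151, 60/19, 531, 883,  895.32]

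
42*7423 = 311766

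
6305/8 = 788 + 1/8=788.12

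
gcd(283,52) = 1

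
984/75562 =492/37781 = 0.01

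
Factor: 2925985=5^1*47^1*12451^1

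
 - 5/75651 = -1 + 75646/75651 = - 0.00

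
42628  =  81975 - 39347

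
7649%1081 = 82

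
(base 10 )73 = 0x49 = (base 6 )201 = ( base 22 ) 37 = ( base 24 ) 31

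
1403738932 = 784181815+619557117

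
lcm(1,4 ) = 4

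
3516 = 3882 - 366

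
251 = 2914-2663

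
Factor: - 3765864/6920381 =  - 2^3*3^1 * 13^(-2) * 173^1*907^1*40949^(  -  1) 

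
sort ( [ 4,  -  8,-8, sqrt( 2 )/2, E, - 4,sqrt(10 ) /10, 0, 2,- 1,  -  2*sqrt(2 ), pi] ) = [-8, - 8, - 4, - 2  *sqrt(2), - 1, 0,sqrt(10 )/10, sqrt(2)/2,  2,E, pi, 4]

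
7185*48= 344880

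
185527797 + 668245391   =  853773188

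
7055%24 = 23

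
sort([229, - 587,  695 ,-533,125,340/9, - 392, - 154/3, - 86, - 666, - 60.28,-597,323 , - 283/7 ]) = [ - 666, - 597 ,-587, - 533 , - 392 , - 86, - 60.28,-154/3, - 283/7 , 340/9,125  ,  229,323, 695]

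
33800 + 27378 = 61178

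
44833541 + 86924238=131757779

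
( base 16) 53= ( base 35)2D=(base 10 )83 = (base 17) 4f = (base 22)3H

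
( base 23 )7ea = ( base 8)7703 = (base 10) 4035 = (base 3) 12112110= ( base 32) 3u3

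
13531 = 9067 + 4464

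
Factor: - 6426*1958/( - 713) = 2^2 * 3^3*7^1*11^1*17^1*23^ ( - 1 )*31^( - 1 )*89^1  =  12582108/713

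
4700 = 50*94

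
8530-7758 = 772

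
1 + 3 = 4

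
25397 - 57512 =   -  32115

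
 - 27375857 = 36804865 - 64180722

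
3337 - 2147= 1190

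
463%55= 23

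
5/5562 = 5/5562 = 0.00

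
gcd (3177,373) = 1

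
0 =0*65601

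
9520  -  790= 8730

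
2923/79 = 37   =  37.00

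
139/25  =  139/25 = 5.56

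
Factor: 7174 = 2^1*17^1*211^1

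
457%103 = 45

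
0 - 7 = -7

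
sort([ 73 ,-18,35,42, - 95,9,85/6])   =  [ - 95, - 18 , 9,85/6  ,  35,  42,  73]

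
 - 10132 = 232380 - 242512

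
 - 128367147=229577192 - 357944339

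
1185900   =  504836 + 681064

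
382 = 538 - 156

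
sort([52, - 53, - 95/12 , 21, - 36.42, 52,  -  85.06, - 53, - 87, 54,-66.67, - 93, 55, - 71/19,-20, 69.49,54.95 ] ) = [-93 , - 87, - 85.06, -66.67, - 53, - 53, - 36.42 ,-20, - 95/12,-71/19, 21,  52,  52, 54, 54.95,55,69.49]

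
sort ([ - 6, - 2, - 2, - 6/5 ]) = [-6, - 2, - 2, -6/5] 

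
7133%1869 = 1526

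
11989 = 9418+2571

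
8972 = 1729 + 7243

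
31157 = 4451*7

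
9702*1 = 9702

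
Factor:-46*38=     -  1748 = -  2^2*19^1*23^1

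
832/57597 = 832/57597 =0.01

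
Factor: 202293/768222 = 247/938 = 2^ ( - 1 )*7^(-1 )*13^1*19^1 * 67^(- 1) 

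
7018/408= 17 + 41/204 = 17.20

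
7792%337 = 41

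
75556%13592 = 7596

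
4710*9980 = 47005800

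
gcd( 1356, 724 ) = 4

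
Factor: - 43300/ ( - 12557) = 100/29 = 2^2*5^2*29^(-1 ) 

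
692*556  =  384752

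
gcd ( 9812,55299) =1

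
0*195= 0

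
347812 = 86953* 4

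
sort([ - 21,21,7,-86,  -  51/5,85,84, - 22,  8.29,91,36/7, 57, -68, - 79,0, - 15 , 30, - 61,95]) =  [-86,  -  79, - 68, - 61,  -  22,-21, - 15, - 51/5,0,36/7, 7,8.29,21,30,57, 84,85,91 , 95 ] 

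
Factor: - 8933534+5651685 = -3281849=   - 3281849^1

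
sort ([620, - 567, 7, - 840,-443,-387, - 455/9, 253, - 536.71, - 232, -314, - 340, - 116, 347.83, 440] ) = [ - 840, - 567, - 536.71, - 443, - 387 ,-340, - 314, - 232, - 116, - 455/9,  7,253, 347.83 , 440,620] 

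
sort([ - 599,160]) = [- 599, 160]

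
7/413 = 1/59 = 0.02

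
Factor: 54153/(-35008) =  - 99/64  =  -2^ (-6)*3^2*  11^1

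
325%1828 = 325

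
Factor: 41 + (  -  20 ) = 21=3^1*7^1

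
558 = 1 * 558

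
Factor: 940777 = 439^1 * 2143^1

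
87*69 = 6003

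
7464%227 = 200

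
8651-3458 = 5193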